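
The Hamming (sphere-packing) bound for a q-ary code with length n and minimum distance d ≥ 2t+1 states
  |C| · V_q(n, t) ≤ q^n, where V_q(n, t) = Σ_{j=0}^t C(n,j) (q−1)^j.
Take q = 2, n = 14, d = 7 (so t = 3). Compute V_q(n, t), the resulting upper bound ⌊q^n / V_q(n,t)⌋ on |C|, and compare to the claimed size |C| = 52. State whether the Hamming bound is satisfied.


V_q(n, t) = 470, q^n = 16384, Hamming bound = 34, |C| = 52 > bound (violated).

Step 1: Compute V_q(n, t) = Σ_{j=0}^3 C(n, j) (q−1)^j.
  j = 0: C(14,0)·(1)^0 = 1·1 = 1.
  j = 1: C(14,1)·(1)^1 = 14·1 = 14.
  j = 2: C(14,2)·(1)^2 = 91·1 = 91.
  j = 3: C(14,3)·(1)^3 = 364·1 = 364.
  V_q(n, t) = 1 + 14 + 91 + 364 = 470.
Step 2: q^n = 2^14 = 16384.
Step 3: Hamming bound ⌊q^n / V_q(n,t)⌋ = ⌊16384/470⌋ = 34.
Step 4: Compare |C| = 52 to 34: violated.
The claimed |C| lies above the Hamming bound, so no 2-ary code of length 14 with d ≥ 7 can have 52 codewords.


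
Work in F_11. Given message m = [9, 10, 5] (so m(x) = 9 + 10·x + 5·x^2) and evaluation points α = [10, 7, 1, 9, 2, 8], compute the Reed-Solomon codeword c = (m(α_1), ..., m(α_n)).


c = [4, 5, 2, 9, 5, 2]

Message polynomial: m(x) = 9 + 10·x + 5·x^2 (mod 11).
For each evaluation point α_i, compute m(α_i) mod 11:
  α_1 = 10: Horner steps 5 → 5 → 4, so m(10) = 4.
  α_2 = 7: Horner steps 5 → 1 → 5, so m(7) = 5.
  α_3 = 1: Horner steps 5 → 4 → 2, so m(1) = 2.
  α_4 = 9: Horner steps 5 → 0 → 9, so m(9) = 9.
  α_5 = 2: Horner steps 5 → 9 → 5, so m(2) = 5.
  α_6 = 8: Horner steps 5 → 6 → 2, so m(8) = 2.
Codeword c = [4, 5, 2, 9, 5, 2] ∈ F_11^6.


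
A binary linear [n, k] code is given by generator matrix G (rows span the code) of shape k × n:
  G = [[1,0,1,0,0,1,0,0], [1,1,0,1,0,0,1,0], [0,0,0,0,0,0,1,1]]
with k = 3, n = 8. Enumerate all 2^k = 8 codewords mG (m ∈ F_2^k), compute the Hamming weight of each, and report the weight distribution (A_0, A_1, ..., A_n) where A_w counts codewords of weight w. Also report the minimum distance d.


Weight distribution: A_0 = 1, A_2 = 1, A_3 = 1, A_4 = 2, A_5 = 3. Minimum distance d = 2.

Enumerate all 2^3 = 8 messages m ∈ F_2^3.
For each, compute codeword c = mG in F_2^8, then tally its weight.
  m = 000 → c = 00000000, weight = 0.
  m = 100 → c = 10100100, weight = 3.
  m = 010 → c = 11010010, weight = 4.
  m = 110 → c = 01110110, weight = 5.
  m = 001 → c = 00000011, weight = 2.
  m = 101 → c = 10100111, weight = 5.
  m = 011 → c = 11010001, weight = 4.
  m = 111 → c = 01110101, weight = 5.
Tally weights:
  weight 0: 1 codewords.
  weight 2: 1 codewords.
  weight 3: 1 codewords.
  weight 4: 2 codewords.
  weight 5: 3 codewords.
Minimum distance d = smallest w > 0 with A_w > 0 = 2.
Sanity: Σ A_w = 8 = 2^3 = 8 ✓.


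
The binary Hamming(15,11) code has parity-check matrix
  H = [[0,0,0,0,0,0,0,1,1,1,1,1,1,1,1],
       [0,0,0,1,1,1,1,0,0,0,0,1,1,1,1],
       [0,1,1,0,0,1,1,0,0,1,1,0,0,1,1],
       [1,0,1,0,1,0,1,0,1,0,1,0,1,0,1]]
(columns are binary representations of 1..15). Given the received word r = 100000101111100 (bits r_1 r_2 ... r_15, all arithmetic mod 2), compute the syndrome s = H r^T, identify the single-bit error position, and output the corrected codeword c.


s = (1, 1, 1, 1)^T, error position = 15, corrected codeword c = 100000101111101

Compute s = H r^T mod 2 one row at a time:
  s_1 = 0 + 1 + 1 + 1 + 1 + 1 + 0 + 0 = 5 ≡ 1 (mod 2).
  s_2 = 0 + 0 + 0 + 1 + 1 + 1 + 0 + 0 = 3 ≡ 1 (mod 2).
  s_3 = 0 + 0 + 0 + 1 + 1 + 1 + 0 + 0 = 3 ≡ 1 (mod 2).
  s_4 = 1 + 0 + 0 + 1 + 1 + 1 + 1 + 0 = 5 ≡ 1 (mod 2).
s = (1, 1, 1, 1)^T — this equals column 15 of H (binary 1111), so error is at position 15.
Correct: flip bit 15 of r = 100000101111100 to get c = 100000101111101.


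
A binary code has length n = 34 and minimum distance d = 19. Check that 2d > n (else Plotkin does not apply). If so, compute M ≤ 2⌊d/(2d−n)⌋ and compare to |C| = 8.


Plotkin bound M ≤ 8; given |C| = 8 ≤ bound (satisfied).

Check applicability: 2d = 38, n = 34.
2d − n = 4 > 0, so Plotkin applies.
Compute d/(2d−n) = 19/4 ≈ 4.7500.
⌊d/(2d−n)⌋ = 4.
Plotkin bound: M ≤ 2·4 = 8.
Given |C| = 8, check: satisfied.
This |C| is at the Plotkin bound.


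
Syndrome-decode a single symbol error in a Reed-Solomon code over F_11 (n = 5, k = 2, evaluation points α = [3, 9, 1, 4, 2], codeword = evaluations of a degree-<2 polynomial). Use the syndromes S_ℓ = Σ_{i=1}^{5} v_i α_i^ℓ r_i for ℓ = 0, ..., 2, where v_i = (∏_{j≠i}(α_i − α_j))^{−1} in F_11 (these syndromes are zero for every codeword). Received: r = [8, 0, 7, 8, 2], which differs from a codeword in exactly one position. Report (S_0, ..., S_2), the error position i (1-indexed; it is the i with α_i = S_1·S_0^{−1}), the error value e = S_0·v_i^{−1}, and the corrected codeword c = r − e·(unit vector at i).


S = (9, 3, 1), error at position 4, error magnitude e = 5, c = [8, 0, 7, 3, 2].

Step 1: column multipliers v_i = (∏_{j≠i}(α_i − α_j))^{−1} mod 11.
  i = 1 (α = 3): (3−9)(3−1)(3−4)(3−2) = (−6)·2·(−1)·1 = 12 ≡ 1, so v_1 = 1^{−1} = 1 (mod 11).
  i = 2 (α = 9): (9−3)(9−1)(9−4)(9−2) = 6·8·5·7 = 1680 ≡ 8, so v_2 = 8^{−1} = 7 (mod 11).
  i = 3 (α = 1): (1−3)(1−9)(1−4)(1−2) = (−2)·(−8)·(−3)·(−1) = 48 ≡ 4, so v_3 = 4^{−1} = 3 (mod 11).
  i = 4 (α = 4): (4−3)(4−9)(4−1)(4−2) = 1·(−5)·3·2 = −30 ≡ 3, so v_4 = 3^{−1} = 4 (mod 11).
  i = 5 (α = 2): (2−3)(2−9)(2−1)(2−4) = (−1)·(−7)·1·(−2) = −14 ≡ 8, so v_5 = 8^{−1} = 7 (mod 11).
  v = [1, 7, 3, 4, 7].
Step 2: syndromes of r = [8, 0, 7, 8, 2] (all sums mod 11).
  S_0 = Σ v_i r_i = 1·8 + 7·0 + 3·7 + 4·8 + 7·2 = 75 ≡ 9.
  S_1 = Σ v_i α_i r_i = 1·3·8 + 7·9·0 + 3·1·7 + 4·4·8 + 7·2·2 = 201 ≡ 3.
  α_i^2 mod 11 = [9, 4, 1, 5, 4].
  S_2 = Σ v_i α_i^2 r_i = 1·9·8 + 7·4·0 + 3·1·7 + 4·5·8 + 7·4·2 = 309 ≡ 1.
  S = (9, 3, 1) ≠ 0, so r is not a codeword (an error is present).
Step 3: locate the error. For a single error e at position i, S_ℓ = v_i·e·α_i^ℓ, so α_err = S_1/S_0.
  S_0^{−1} = 9^{−1} = 5 (mod 11), so α_err = 3·5 = 15 ≡ 4 = α_4. Error position i = 4.
  Consistency check: S_2/S_1 = 1·4 = 4 ≡ 4 = α_err ✓ (single-error assumption holds).
Step 4: error magnitude e = S_0/v_4 = S_0·∏_{j≠4}(α_4 − α_j) = 9·3 = 27 ≡ 5 (mod 11).
Step 5: correct position 4: c_4 = r_4 − e = 8 − 5 ≡ 3 (mod 11). Hence c = [8, 0, 7, 3, 2].
  Check: interpolating c through the α_i gives m(x) = 1 + 6·x (degree < 2) with m(α_i) = c_i for every i, so c is indeed a codeword.


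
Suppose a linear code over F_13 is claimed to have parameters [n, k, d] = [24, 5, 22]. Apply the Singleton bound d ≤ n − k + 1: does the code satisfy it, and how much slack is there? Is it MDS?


Singleton RHS = n − k + 1 = 20, slack = -2, bound violated (no such code; not MDS).

Singleton bound: d ≤ n − k + 1.
Here n = 24, k = 5, so n − k + 1 = 20.
Given d = 22, check d ≤ 20: NO.
Slack = (n − k + 1) − d = -2.
The slack is negative: d = 22 exceeds n − k + 1 = 20 by 2, so the Singleton bound is violated and no linear [24, 5, 22]_13 code can exist. In particular it is not MDS (MDS requires d = n − k + 1 exactly).
Description: the claimed parameters are [24, 5, 22]_13; such a code would be impossible (violates the Singleton bound).


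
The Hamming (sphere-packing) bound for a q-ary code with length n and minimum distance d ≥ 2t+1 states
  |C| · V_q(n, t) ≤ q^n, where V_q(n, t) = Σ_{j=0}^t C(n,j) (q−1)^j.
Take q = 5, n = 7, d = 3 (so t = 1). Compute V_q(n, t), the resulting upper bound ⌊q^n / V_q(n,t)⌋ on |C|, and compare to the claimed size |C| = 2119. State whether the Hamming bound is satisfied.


V_q(n, t) = 29, q^n = 78125, Hamming bound = 2693, |C| = 2119 ≤ bound (satisfied).

Step 1: Compute V_q(n, t) = Σ_{j=0}^1 C(n, j) (q−1)^j.
  j = 0: C(7,0)·(4)^0 = 1·1 = 1.
  j = 1: C(7,1)·(4)^1 = 7·4 = 28.
  V_q(n, t) = 1 + 28 = 29.
Step 2: q^n = 5^7 = 78125.
Step 3: Hamming bound ⌊q^n / V_q(n,t)⌋ = ⌊78125/29⌋ = 2693.
Step 4: Compare |C| = 2119 to 2693: satisfied.
The claimed |C| lies below the Hamming bound.


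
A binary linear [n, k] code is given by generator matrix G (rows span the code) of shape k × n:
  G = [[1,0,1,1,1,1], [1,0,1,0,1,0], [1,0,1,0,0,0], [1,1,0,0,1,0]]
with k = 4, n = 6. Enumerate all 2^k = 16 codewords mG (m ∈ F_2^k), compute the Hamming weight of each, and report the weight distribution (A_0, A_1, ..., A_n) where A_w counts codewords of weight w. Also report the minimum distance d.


Weight distribution: A_0 = 1, A_1 = 1, A_2 = 4, A_3 = 4, A_4 = 3, A_5 = 3. Minimum distance d = 1.

Enumerate all 2^4 = 16 messages m ∈ F_2^4.
For each, compute codeword c = mG in F_2^6, then tally its weight.
  m = 0000 → c = 000000, weight = 0.
  m = 1000 → c = 101111, weight = 5.
  m = 0100 → c = 101010, weight = 3.
  m = 1100 → c = 000101, weight = 2.
  m = 0010 → c = 101000, weight = 2.
  m = 1010 → c = 000111, weight = 3.
  m = 0110 → c = 000010, weight = 1.
  m = 1110 → c = 101101, weight = 4.
  m = 0001 → c = 110010, weight = 3.
  m = 1001 → c = 011101, weight = 4.
  m = 0101 → c = 011000, weight = 2.
  m = 1101 → c = 110111, weight = 5.
  m = 0011 → c = 011010, weight = 3.
  m = 1011 → c = 110101, weight = 4.
  m = 0111 → c = 110000, weight = 2.
  m = 1111 → c = 011111, weight = 5.
Tally weights:
  weight 0: 1 codewords.
  weight 1: 1 codewords.
  weight 2: 4 codewords.
  weight 3: 4 codewords.
  weight 4: 3 codewords.
  weight 5: 3 codewords.
Minimum distance d = smallest w > 0 with A_w > 0 = 1.
Sanity: Σ A_w = 16 = 2^4 = 16 ✓.


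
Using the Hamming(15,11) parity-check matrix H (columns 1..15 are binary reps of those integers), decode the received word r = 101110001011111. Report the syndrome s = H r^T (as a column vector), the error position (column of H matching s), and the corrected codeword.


s = (0, 0, 0, 1)^T, error position = 1, corrected codeword c = 001110001011111

Compute s = H r^T mod 2 one row at a time:
  s_1 = 0 + 1 + 0 + 1 + 1 + 1 + 1 + 1 = 6 ≡ 0 (mod 2).
  s_2 = 1 + 1 + 0 + 0 + 1 + 1 + 1 + 1 = 6 ≡ 0 (mod 2).
  s_3 = 0 + 1 + 0 + 0 + 0 + 1 + 1 + 1 = 4 ≡ 0 (mod 2).
  s_4 = 1 + 1 + 1 + 0 + 1 + 1 + 1 + 1 = 7 ≡ 1 (mod 2).
s = (0, 0, 0, 1)^T — this equals column 1 of H (binary 0001), so error is at position 1.
Correct: flip bit 1 of r = 101110001011111 to get c = 001110001011111.


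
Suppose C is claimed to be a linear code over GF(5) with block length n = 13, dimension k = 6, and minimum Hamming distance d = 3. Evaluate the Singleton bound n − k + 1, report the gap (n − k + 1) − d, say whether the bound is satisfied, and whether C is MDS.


Singleton RHS = n − k + 1 = 8, slack = 5, bound satisfied, not MDS.

Singleton bound: d ≤ n − k + 1.
Here n = 13, k = 6, so n − k + 1 = 8.
Given d = 3, check d ≤ 8: YES.
Slack = (n − k + 1) − d = 5.
The code is NOT MDS (slack = 5 > 0).
Description: the claimed parameters are [13, 6, 3]_5; such a code would be non-MDS.


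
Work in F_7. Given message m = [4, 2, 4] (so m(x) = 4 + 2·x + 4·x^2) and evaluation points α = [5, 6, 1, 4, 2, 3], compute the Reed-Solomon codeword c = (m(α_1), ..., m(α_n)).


c = [2, 6, 3, 6, 3, 4]

Message polynomial: m(x) = 4 + 2·x + 4·x^2 (mod 7).
For each evaluation point α_i, compute m(α_i) mod 7:
  α_1 = 5: Horner steps 4 → 1 → 2, so m(5) = 2.
  α_2 = 6: Horner steps 4 → 5 → 6, so m(6) = 6.
  α_3 = 1: Horner steps 4 → 6 → 3, so m(1) = 3.
  α_4 = 4: Horner steps 4 → 4 → 6, so m(4) = 6.
  α_5 = 2: Horner steps 4 → 3 → 3, so m(2) = 3.
  α_6 = 3: Horner steps 4 → 0 → 4, so m(3) = 4.
Codeword c = [2, 6, 3, 6, 3, 4] ∈ F_7^6.


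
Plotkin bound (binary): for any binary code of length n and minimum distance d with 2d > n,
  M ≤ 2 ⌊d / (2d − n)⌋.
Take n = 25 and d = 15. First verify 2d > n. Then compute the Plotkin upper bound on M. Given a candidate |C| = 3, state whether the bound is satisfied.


Plotkin bound M ≤ 6; given |C| = 3 ≤ bound (satisfied).

Check applicability: 2d = 30, n = 25.
2d − n = 5 > 0, so Plotkin applies.
Compute d/(2d−n) = 15/5 ≈ 3.0000.
⌊d/(2d−n)⌋ = 3.
Plotkin bound: M ≤ 2·3 = 6.
Given |C| = 3, check: satisfied.
This |C| is below the Plotkin bound.


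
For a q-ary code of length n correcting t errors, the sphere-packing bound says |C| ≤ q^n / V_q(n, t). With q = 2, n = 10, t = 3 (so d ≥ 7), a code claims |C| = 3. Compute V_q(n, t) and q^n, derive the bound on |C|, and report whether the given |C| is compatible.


V_q(n, t) = 176, q^n = 1024, Hamming bound = 5, |C| = 3 ≤ bound (satisfied).

Step 1: Compute V_q(n, t) = Σ_{j=0}^3 C(n, j) (q−1)^j.
  j = 0: C(10,0)·(1)^0 = 1·1 = 1.
  j = 1: C(10,1)·(1)^1 = 10·1 = 10.
  j = 2: C(10,2)·(1)^2 = 45·1 = 45.
  j = 3: C(10,3)·(1)^3 = 120·1 = 120.
  V_q(n, t) = 1 + 10 + 45 + 120 = 176.
Step 2: q^n = 2^10 = 1024.
Step 3: Hamming bound ⌊q^n / V_q(n,t)⌋ = ⌊1024/176⌋ = 5.
Step 4: Compare |C| = 3 to 5: satisfied.
The claimed |C| lies below the Hamming bound.


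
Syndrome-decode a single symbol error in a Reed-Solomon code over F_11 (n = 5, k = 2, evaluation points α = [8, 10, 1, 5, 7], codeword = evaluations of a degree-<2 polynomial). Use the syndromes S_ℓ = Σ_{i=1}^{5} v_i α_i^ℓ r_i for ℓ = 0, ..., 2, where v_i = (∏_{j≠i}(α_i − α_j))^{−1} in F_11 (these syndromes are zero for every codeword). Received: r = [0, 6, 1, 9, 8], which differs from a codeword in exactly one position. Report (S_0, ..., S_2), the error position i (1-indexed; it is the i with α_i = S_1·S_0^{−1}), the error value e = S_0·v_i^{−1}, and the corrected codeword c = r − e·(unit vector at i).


S = (7, 2, 10), error at position 4, error magnitude e = 7, c = [0, 6, 1, 2, 8].

Step 1: column multipliers v_i = (∏_{j≠i}(α_i − α_j))^{−1} mod 11.
  i = 1 (α = 8): (8−10)(8−1)(8−5)(8−7) = (−2)·7·3·1 = −42 ≡ 2, so v_1 = 2^{−1} = 6 (mod 11).
  i = 2 (α = 10): (10−8)(10−1)(10−5)(10−7) = 2·9·5·3 = 270 ≡ 6, so v_2 = 6^{−1} = 2 (mod 11).
  i = 3 (α = 1): (1−8)(1−10)(1−5)(1−7) = (−7)·(−9)·(−4)·(−6) = 1512 ≡ 5, so v_3 = 5^{−1} = 9 (mod 11).
  i = 4 (α = 5): (5−8)(5−10)(5−1)(5−7) = (−3)·(−5)·4·(−2) = −120 ≡ 1, so v_4 = 1^{−1} = 1 (mod 11).
  i = 5 (α = 7): (7−8)(7−10)(7−1)(7−5) = (−1)·(−3)·6·2 = 36 ≡ 3, so v_5 = 3^{−1} = 4 (mod 11).
  v = [6, 2, 9, 1, 4].
Step 2: syndromes of r = [0, 6, 1, 9, 8] (all sums mod 11).
  S_0 = Σ v_i r_i = 6·0 + 2·6 + 9·1 + 1·9 + 4·8 = 62 ≡ 7.
  S_1 = Σ v_i α_i r_i = 6·8·0 + 2·10·6 + 9·1·1 + 1·5·9 + 4·7·8 = 398 ≡ 2.
  α_i^2 mod 11 = [9, 1, 1, 3, 5].
  S_2 = Σ v_i α_i^2 r_i = 6·9·0 + 2·1·6 + 9·1·1 + 1·3·9 + 4·5·8 = 208 ≡ 10.
  S = (7, 2, 10) ≠ 0, so r is not a codeword (an error is present).
Step 3: locate the error. For a single error e at position i, S_ℓ = v_i·e·α_i^ℓ, so α_err = S_1/S_0.
  S_0^{−1} = 7^{−1} = 8 (mod 11), so α_err = 2·8 = 16 ≡ 5 = α_4. Error position i = 4.
  Consistency check: S_2/S_1 = 10·6 = 60 ≡ 5 = α_err ✓ (single-error assumption holds).
Step 4: error magnitude e = S_0/v_4 = S_0·∏_{j≠4}(α_4 − α_j) = 7·1 = 7 ≡ 7 (mod 11).
Step 5: correct position 4: c_4 = r_4 − e = 9 − 7 ≡ 2 (mod 11). Hence c = [0, 6, 1, 2, 8].
  Check: interpolating c through the α_i gives m(x) = 9 + 3·x (degree < 2) with m(α_i) = c_i for every i, so c is indeed a codeword.


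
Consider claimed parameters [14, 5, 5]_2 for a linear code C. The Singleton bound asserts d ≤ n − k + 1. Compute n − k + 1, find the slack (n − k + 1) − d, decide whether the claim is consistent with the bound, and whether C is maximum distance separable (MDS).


Singleton RHS = n − k + 1 = 10, slack = 5, bound satisfied, not MDS.

Singleton bound: d ≤ n − k + 1.
Here n = 14, k = 5, so n − k + 1 = 10.
Given d = 5, check d ≤ 10: YES.
Slack = (n − k + 1) − d = 5.
The code is NOT MDS (slack = 5 > 0).
Description: the claimed parameters are [14, 5, 5]_2; such a code would be non-MDS.


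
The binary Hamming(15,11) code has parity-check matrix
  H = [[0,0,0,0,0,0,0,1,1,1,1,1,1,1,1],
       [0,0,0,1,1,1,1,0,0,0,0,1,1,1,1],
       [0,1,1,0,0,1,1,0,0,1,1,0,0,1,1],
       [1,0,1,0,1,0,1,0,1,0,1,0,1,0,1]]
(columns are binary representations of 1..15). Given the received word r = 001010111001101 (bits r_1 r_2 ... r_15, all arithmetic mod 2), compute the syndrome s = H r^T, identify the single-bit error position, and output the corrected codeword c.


s = (1, 1, 1, 0)^T, error position = 14, corrected codeword c = 001010111001111

Compute s = H r^T mod 2 one row at a time:
  s_1 = 1 + 1 + 0 + 0 + 1 + 1 + 0 + 1 = 5 ≡ 1 (mod 2).
  s_2 = 0 + 1 + 0 + 1 + 1 + 1 + 0 + 1 = 5 ≡ 1 (mod 2).
  s_3 = 0 + 1 + 0 + 1 + 0 + 0 + 0 + 1 = 3 ≡ 1 (mod 2).
  s_4 = 0 + 1 + 1 + 1 + 1 + 0 + 1 + 1 = 6 ≡ 0 (mod 2).
s = (1, 1, 1, 0)^T — this equals column 14 of H (binary 1110), so error is at position 14.
Correct: flip bit 14 of r = 001010111001101 to get c = 001010111001111.


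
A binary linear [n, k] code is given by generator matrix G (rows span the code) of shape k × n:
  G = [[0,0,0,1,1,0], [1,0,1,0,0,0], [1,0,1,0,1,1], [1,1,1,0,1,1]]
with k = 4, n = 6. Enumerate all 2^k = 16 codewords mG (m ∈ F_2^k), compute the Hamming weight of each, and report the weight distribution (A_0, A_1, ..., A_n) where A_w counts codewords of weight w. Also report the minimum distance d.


Weight distribution: A_0 = 1, A_1 = 1, A_2 = 4, A_3 = 4, A_4 = 3, A_5 = 3. Minimum distance d = 1.

Enumerate all 2^4 = 16 messages m ∈ F_2^4.
For each, compute codeword c = mG in F_2^6, then tally its weight.
  m = 0000 → c = 000000, weight = 0.
  m = 1000 → c = 000110, weight = 2.
  m = 0100 → c = 101000, weight = 2.
  m = 1100 → c = 101110, weight = 4.
  m = 0010 → c = 101011, weight = 4.
  m = 1010 → c = 101101, weight = 4.
  m = 0110 → c = 000011, weight = 2.
  m = 1110 → c = 000101, weight = 2.
  m = 0001 → c = 111011, weight = 5.
  m = 1001 → c = 111101, weight = 5.
  m = 0101 → c = 010011, weight = 3.
  m = 1101 → c = 010101, weight = 3.
  m = 0011 → c = 010000, weight = 1.
  m = 1011 → c = 010110, weight = 3.
  m = 0111 → c = 111000, weight = 3.
  m = 1111 → c = 111110, weight = 5.
Tally weights:
  weight 0: 1 codewords.
  weight 1: 1 codewords.
  weight 2: 4 codewords.
  weight 3: 4 codewords.
  weight 4: 3 codewords.
  weight 5: 3 codewords.
Minimum distance d = smallest w > 0 with A_w > 0 = 1.
Sanity: Σ A_w = 16 = 2^4 = 16 ✓.


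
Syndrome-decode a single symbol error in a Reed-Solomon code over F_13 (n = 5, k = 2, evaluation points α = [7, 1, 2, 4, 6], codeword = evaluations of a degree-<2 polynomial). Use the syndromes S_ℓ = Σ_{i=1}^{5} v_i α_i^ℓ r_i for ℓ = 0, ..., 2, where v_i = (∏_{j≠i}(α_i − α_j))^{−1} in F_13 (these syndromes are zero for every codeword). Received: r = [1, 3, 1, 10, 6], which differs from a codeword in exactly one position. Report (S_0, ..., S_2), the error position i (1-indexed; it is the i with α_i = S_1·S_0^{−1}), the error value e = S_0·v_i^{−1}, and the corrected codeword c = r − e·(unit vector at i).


S = (3, 8, 4), error at position 1, error magnitude e = 10, c = [4, 3, 1, 10, 6].

Step 1: column multipliers v_i = (∏_{j≠i}(α_i − α_j))^{−1} mod 13.
  i = 1 (α = 7): (7−1)(7−2)(7−4)(7−6) = 6·5·3·1 = 90 ≡ 12, so v_1 = 12^{−1} = 12 (mod 13).
  i = 2 (α = 1): (1−7)(1−2)(1−4)(1−6) = (−6)·(−1)·(−3)·(−5) = 90 ≡ 12, so v_2 = 12^{−1} = 12 (mod 13).
  i = 3 (α = 2): (2−7)(2−1)(2−4)(2−6) = (−5)·1·(−2)·(−4) = −40 ≡ 12, so v_3 = 12^{−1} = 12 (mod 13).
  i = 4 (α = 4): (4−7)(4−1)(4−2)(4−6) = (−3)·3·2·(−2) = 36 ≡ 10, so v_4 = 10^{−1} = 4 (mod 13).
  i = 5 (α = 6): (6−7)(6−1)(6−2)(6−4) = (−1)·5·4·2 = −40 ≡ 12, so v_5 = 12^{−1} = 12 (mod 13).
  v = [12, 12, 12, 4, 12].
Step 2: syndromes of r = [1, 3, 1, 10, 6] (all sums mod 13).
  S_0 = Σ v_i r_i = 12·1 + 12·3 + 12·1 + 4·10 + 12·6 = 172 ≡ 3.
  S_1 = Σ v_i α_i r_i = 12·7·1 + 12·1·3 + 12·2·1 + 4·4·10 + 12·6·6 = 736 ≡ 8.
  α_i^2 mod 13 = [10, 1, 4, 3, 10].
  S_2 = Σ v_i α_i^2 r_i = 12·10·1 + 12·1·3 + 12·4·1 + 4·3·10 + 12·10·6 = 1044 ≡ 4.
  S = (3, 8, 4) ≠ 0, so r is not a codeword (an error is present).
Step 3: locate the error. For a single error e at position i, S_ℓ = v_i·e·α_i^ℓ, so α_err = S_1/S_0.
  S_0^{−1} = 3^{−1} = 9 (mod 13), so α_err = 8·9 = 72 ≡ 7 = α_1. Error position i = 1.
  Consistency check: S_2/S_1 = 4·5 = 20 ≡ 7 = α_err ✓ (single-error assumption holds).
Step 4: error magnitude e = S_0/v_1 = S_0·∏_{j≠1}(α_1 − α_j) = 3·12 = 36 ≡ 10 (mod 13).
Step 5: correct position 1: c_1 = r_1 − e = 1 − 10 ≡ 4 (mod 13). Hence c = [4, 3, 1, 10, 6].
  Check: interpolating c through the α_i gives m(x) = 5 + 11·x (degree < 2) with m(α_i) = c_i for every i, so c is indeed a codeword.


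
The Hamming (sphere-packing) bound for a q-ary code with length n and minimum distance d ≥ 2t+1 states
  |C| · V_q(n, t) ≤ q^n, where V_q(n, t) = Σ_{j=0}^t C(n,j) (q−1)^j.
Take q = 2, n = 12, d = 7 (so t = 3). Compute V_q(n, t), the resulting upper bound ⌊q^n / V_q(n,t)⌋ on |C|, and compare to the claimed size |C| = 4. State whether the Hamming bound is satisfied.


V_q(n, t) = 299, q^n = 4096, Hamming bound = 13, |C| = 4 ≤ bound (satisfied).

Step 1: Compute V_q(n, t) = Σ_{j=0}^3 C(n, j) (q−1)^j.
  j = 0: C(12,0)·(1)^0 = 1·1 = 1.
  j = 1: C(12,1)·(1)^1 = 12·1 = 12.
  j = 2: C(12,2)·(1)^2 = 66·1 = 66.
  j = 3: C(12,3)·(1)^3 = 220·1 = 220.
  V_q(n, t) = 1 + 12 + 66 + 220 = 299.
Step 2: q^n = 2^12 = 4096.
Step 3: Hamming bound ⌊q^n / V_q(n,t)⌋ = ⌊4096/299⌋ = 13.
Step 4: Compare |C| = 4 to 13: satisfied.
The claimed |C| lies below the Hamming bound.


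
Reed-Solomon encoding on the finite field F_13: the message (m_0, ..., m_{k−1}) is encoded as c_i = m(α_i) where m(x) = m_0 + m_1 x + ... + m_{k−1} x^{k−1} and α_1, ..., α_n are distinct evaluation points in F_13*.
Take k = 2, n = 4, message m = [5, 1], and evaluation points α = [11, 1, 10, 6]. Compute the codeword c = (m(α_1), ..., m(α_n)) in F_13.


c = [3, 6, 2, 11]

Message polynomial: m(x) = 5 + 1·x (mod 13).
For each evaluation point α_i, compute m(α_i) mod 13:
  α_1 = 11: Horner steps 1 → 3, so m(11) = 3.
  α_2 = 1: Horner steps 1 → 6, so m(1) = 6.
  α_3 = 10: Horner steps 1 → 2, so m(10) = 2.
  α_4 = 6: Horner steps 1 → 11, so m(6) = 11.
Codeword c = [3, 6, 2, 11] ∈ F_13^4.


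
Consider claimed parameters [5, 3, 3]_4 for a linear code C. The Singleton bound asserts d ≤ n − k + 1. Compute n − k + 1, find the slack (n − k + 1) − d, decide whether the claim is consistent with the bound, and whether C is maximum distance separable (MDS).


Singleton RHS = n − k + 1 = 3, slack = 0, bound satisfied, MDS.

Singleton bound: d ≤ n − k + 1.
Here n = 5, k = 3, so n − k + 1 = 3.
Given d = 3, check d ≤ 3: YES.
Slack = (n − k + 1) − d = 0.
The code is MDS (slack = 0).
Description: the claimed parameters are [5, 3, 3]_4; such a code would be MDS (meets Singleton bound).


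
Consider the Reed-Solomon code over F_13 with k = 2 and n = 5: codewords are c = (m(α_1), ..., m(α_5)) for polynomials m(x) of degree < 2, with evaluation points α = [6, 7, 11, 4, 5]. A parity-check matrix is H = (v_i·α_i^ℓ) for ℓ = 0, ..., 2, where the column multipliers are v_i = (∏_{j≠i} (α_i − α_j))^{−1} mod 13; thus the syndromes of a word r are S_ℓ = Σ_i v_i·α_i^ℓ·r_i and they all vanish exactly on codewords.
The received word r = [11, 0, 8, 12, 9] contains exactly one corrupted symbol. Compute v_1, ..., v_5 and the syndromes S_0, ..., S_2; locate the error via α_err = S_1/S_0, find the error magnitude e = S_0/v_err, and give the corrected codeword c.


S = (6, 11, 5), error at position 4, error magnitude e = 5, c = [11, 0, 8, 7, 9].

Step 1: column multipliers v_i = (∏_{j≠i}(α_i − α_j))^{−1} mod 13.
  i = 1 (α = 6): (6−7)(6−11)(6−4)(6−5) = (−1)·(−5)·2·1 = 10 ≡ 10, so v_1 = 10^{−1} = 4 (mod 13).
  i = 2 (α = 7): (7−6)(7−11)(7−4)(7−5) = 1·(−4)·3·2 = −24 ≡ 2, so v_2 = 2^{−1} = 7 (mod 13).
  i = 3 (α = 11): (11−6)(11−7)(11−4)(11−5) = 5·4·7·6 = 840 ≡ 8, so v_3 = 8^{−1} = 5 (mod 13).
  i = 4 (α = 4): (4−6)(4−7)(4−11)(4−5) = (−2)·(−3)·(−7)·(−1) = 42 ≡ 3, so v_4 = 3^{−1} = 9 (mod 13).
  i = 5 (α = 5): (5−6)(5−7)(5−11)(5−4) = (−1)·(−2)·(−6)·1 = −12 ≡ 1, so v_5 = 1^{−1} = 1 (mod 13).
  v = [4, 7, 5, 9, 1].
Step 2: syndromes of r = [11, 0, 8, 12, 9] (all sums mod 13).
  S_0 = Σ v_i r_i = 4·11 + 7·0 + 5·8 + 9·12 + 1·9 = 201 ≡ 6.
  S_1 = Σ v_i α_i r_i = 4·6·11 + 7·7·0 + 5·11·8 + 9·4·12 + 1·5·9 = 1181 ≡ 11.
  α_i^2 mod 13 = [10, 10, 4, 3, 12].
  S_2 = Σ v_i α_i^2 r_i = 4·10·11 + 7·10·0 + 5·4·8 + 9·3·12 + 1·12·9 = 1032 ≡ 5.
  S = (6, 11, 5) ≠ 0, so r is not a codeword (an error is present).
Step 3: locate the error. For a single error e at position i, S_ℓ = v_i·e·α_i^ℓ, so α_err = S_1/S_0.
  S_0^{−1} = 6^{−1} = 11 (mod 13), so α_err = 11·11 = 121 ≡ 4 = α_4. Error position i = 4.
  Consistency check: S_2/S_1 = 5·6 = 30 ≡ 4 = α_err ✓ (single-error assumption holds).
Step 4: error magnitude e = S_0/v_4 = S_0·∏_{j≠4}(α_4 − α_j) = 6·3 = 18 ≡ 5 (mod 13).
Step 5: correct position 4: c_4 = r_4 − e = 12 − 5 ≡ 7 (mod 13). Hence c = [11, 0, 8, 7, 9].
  Check: interpolating c through the α_i gives m(x) = 12 + 2·x (degree < 2) with m(α_i) = c_i for every i, so c is indeed a codeword.


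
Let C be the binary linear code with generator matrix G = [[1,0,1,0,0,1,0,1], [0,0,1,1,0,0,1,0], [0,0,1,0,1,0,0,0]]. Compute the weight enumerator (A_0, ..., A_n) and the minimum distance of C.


Weight distribution: A_0 = 1, A_2 = 1, A_3 = 2, A_4 = 2, A_5 = 1, A_7 = 1. Minimum distance d = 2.

Enumerate all 2^3 = 8 messages m ∈ F_2^3.
For each, compute codeword c = mG in F_2^8, then tally its weight.
  m = 000 → c = 00000000, weight = 0.
  m = 100 → c = 10100101, weight = 4.
  m = 010 → c = 00110010, weight = 3.
  m = 110 → c = 10010111, weight = 5.
  m = 001 → c = 00101000, weight = 2.
  m = 101 → c = 10001101, weight = 4.
  m = 011 → c = 00011010, weight = 3.
  m = 111 → c = 10111111, weight = 7.
Tally weights:
  weight 0: 1 codewords.
  weight 2: 1 codewords.
  weight 3: 2 codewords.
  weight 4: 2 codewords.
  weight 5: 1 codewords.
  weight 7: 1 codewords.
Minimum distance d = smallest w > 0 with A_w > 0 = 2.
Sanity: Σ A_w = 8 = 2^3 = 8 ✓.


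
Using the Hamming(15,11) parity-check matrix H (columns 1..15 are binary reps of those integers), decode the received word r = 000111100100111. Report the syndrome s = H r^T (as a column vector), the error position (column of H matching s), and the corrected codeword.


s = (0, 1, 1, 0)^T, error position = 6, corrected codeword c = 000110100100111

Compute s = H r^T mod 2 one row at a time:
  s_1 = 0 + 0 + 1 + 0 + 0 + 1 + 1 + 1 = 4 ≡ 0 (mod 2).
  s_2 = 1 + 1 + 1 + 1 + 0 + 1 + 1 + 1 = 7 ≡ 1 (mod 2).
  s_3 = 0 + 0 + 1 + 1 + 1 + 0 + 1 + 1 = 5 ≡ 1 (mod 2).
  s_4 = 0 + 0 + 1 + 1 + 0 + 0 + 1 + 1 = 4 ≡ 0 (mod 2).
s = (0, 1, 1, 0)^T — this equals column 6 of H (binary 0110), so error is at position 6.
Correct: flip bit 6 of r = 000111100100111 to get c = 000110100100111.


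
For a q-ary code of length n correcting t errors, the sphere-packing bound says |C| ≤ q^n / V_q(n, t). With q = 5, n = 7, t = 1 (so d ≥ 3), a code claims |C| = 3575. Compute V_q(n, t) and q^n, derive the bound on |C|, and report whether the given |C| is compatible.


V_q(n, t) = 29, q^n = 78125, Hamming bound = 2693, |C| = 3575 > bound (violated).

Step 1: Compute V_q(n, t) = Σ_{j=0}^1 C(n, j) (q−1)^j.
  j = 0: C(7,0)·(4)^0 = 1·1 = 1.
  j = 1: C(7,1)·(4)^1 = 7·4 = 28.
  V_q(n, t) = 1 + 28 = 29.
Step 2: q^n = 5^7 = 78125.
Step 3: Hamming bound ⌊q^n / V_q(n,t)⌋ = ⌊78125/29⌋ = 2693.
Step 4: Compare |C| = 3575 to 2693: violated.
The claimed |C| lies above the Hamming bound, so no 5-ary code of length 7 with d ≥ 3 can have 3575 codewords.


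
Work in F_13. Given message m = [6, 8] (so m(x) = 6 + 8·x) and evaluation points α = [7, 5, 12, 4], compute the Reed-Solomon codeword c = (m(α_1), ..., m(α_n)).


c = [10, 7, 11, 12]

Message polynomial: m(x) = 6 + 8·x (mod 13).
For each evaluation point α_i, compute m(α_i) mod 13:
  α_1 = 7: Horner steps 8 → 10, so m(7) = 10.
  α_2 = 5: Horner steps 8 → 7, so m(5) = 7.
  α_3 = 12: Horner steps 8 → 11, so m(12) = 11.
  α_4 = 4: Horner steps 8 → 12, so m(4) = 12.
Codeword c = [10, 7, 11, 12] ∈ F_13^4.


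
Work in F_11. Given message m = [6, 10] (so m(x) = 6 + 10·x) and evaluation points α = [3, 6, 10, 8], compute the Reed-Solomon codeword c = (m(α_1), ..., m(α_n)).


c = [3, 0, 7, 9]

Message polynomial: m(x) = 6 + 10·x (mod 11).
For each evaluation point α_i, compute m(α_i) mod 11:
  α_1 = 3: Horner steps 10 → 3, so m(3) = 3.
  α_2 = 6: Horner steps 10 → 0, so m(6) = 0.
  α_3 = 10: Horner steps 10 → 7, so m(10) = 7.
  α_4 = 8: Horner steps 10 → 9, so m(8) = 9.
Codeword c = [3, 0, 7, 9] ∈ F_11^4.


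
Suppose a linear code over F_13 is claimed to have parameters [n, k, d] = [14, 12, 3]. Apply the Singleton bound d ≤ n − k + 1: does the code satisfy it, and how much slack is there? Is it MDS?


Singleton RHS = n − k + 1 = 3, slack = 0, bound satisfied, MDS.

Singleton bound: d ≤ n − k + 1.
Here n = 14, k = 12, so n − k + 1 = 3.
Given d = 3, check d ≤ 3: YES.
Slack = (n − k + 1) − d = 0.
The code is MDS (slack = 0).
Description: the claimed parameters are [14, 12, 3]_13; such a code would be MDS (meets Singleton bound).


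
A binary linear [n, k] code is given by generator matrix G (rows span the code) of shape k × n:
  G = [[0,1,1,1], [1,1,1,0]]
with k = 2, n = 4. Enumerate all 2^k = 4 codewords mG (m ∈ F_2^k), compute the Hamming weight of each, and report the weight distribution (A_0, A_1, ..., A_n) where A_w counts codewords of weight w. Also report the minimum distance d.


Weight distribution: A_0 = 1, A_2 = 1, A_3 = 2. Minimum distance d = 2.

Enumerate all 2^2 = 4 messages m ∈ F_2^2.
For each, compute codeword c = mG in F_2^4, then tally its weight.
  m = 00 → c = 0000, weight = 0.
  m = 10 → c = 0111, weight = 3.
  m = 01 → c = 1110, weight = 3.
  m = 11 → c = 1001, weight = 2.
Tally weights:
  weight 0: 1 codewords.
  weight 2: 1 codewords.
  weight 3: 2 codewords.
Minimum distance d = smallest w > 0 with A_w > 0 = 2.
Sanity: Σ A_w = 4 = 2^2 = 4 ✓.


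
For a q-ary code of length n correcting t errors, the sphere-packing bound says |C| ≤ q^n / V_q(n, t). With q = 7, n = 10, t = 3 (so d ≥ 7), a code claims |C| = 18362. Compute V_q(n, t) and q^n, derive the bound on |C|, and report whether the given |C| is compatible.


V_q(n, t) = 27601, q^n = 282475249, Hamming bound = 10234, |C| = 18362 > bound (violated).

Step 1: Compute V_q(n, t) = Σ_{j=0}^3 C(n, j) (q−1)^j.
  j = 0: C(10,0)·(6)^0 = 1·1 = 1.
  j = 1: C(10,1)·(6)^1 = 10·6 = 60.
  j = 2: C(10,2)·(6)^2 = 45·36 = 1620.
  j = 3: C(10,3)·(6)^3 = 120·216 = 25920.
  V_q(n, t) = 1 + 60 + 1620 + 25920 = 27601.
Step 2: q^n = 7^10 = 282475249.
Step 3: Hamming bound ⌊q^n / V_q(n,t)⌋ = ⌊282475249/27601⌋ = 10234.
Step 4: Compare |C| = 18362 to 10234: violated.
The claimed |C| lies above the Hamming bound, so no 7-ary code of length 10 with d ≥ 7 can have 18362 codewords.


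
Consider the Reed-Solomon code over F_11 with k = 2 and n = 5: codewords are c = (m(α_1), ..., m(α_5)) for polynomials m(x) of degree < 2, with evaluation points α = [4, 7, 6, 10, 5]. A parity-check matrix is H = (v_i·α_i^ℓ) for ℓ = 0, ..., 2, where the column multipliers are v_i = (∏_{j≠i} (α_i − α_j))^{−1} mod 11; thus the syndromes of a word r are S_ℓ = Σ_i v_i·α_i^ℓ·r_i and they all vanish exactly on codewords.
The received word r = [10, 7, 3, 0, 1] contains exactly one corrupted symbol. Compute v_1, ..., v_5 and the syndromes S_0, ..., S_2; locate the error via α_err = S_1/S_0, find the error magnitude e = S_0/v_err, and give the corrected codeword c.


S = (6, 9, 8), error at position 2, error magnitude e = 2, c = [10, 5, 3, 0, 1].

Step 1: column multipliers v_i = (∏_{j≠i}(α_i − α_j))^{−1} mod 11.
  i = 1 (α = 4): (4−7)(4−6)(4−10)(4−5) = (−3)·(−2)·(−6)·(−1) = 36 ≡ 3, so v_1 = 3^{−1} = 4 (mod 11).
  i = 2 (α = 7): (7−4)(7−6)(7−10)(7−5) = 3·1·(−3)·2 = −18 ≡ 4, so v_2 = 4^{−1} = 3 (mod 11).
  i = 3 (α = 6): (6−4)(6−7)(6−10)(6−5) = 2·(−1)·(−4)·1 = 8 ≡ 8, so v_3 = 8^{−1} = 7 (mod 11).
  i = 4 (α = 10): (10−4)(10−7)(10−6)(10−5) = 6·3·4·5 = 360 ≡ 8, so v_4 = 8^{−1} = 7 (mod 11).
  i = 5 (α = 5): (5−4)(5−7)(5−6)(5−10) = 1·(−2)·(−1)·(−5) = −10 ≡ 1, so v_5 = 1^{−1} = 1 (mod 11).
  v = [4, 3, 7, 7, 1].
Step 2: syndromes of r = [10, 7, 3, 0, 1] (all sums mod 11).
  S_0 = Σ v_i r_i = 4·10 + 3·7 + 7·3 + 7·0 + 1·1 = 83 ≡ 6.
  S_1 = Σ v_i α_i r_i = 4·4·10 + 3·7·7 + 7·6·3 + 7·10·0 + 1·5·1 = 438 ≡ 9.
  α_i^2 mod 11 = [5, 5, 3, 1, 3].
  S_2 = Σ v_i α_i^2 r_i = 4·5·10 + 3·5·7 + 7·3·3 + 7·1·0 + 1·3·1 = 371 ≡ 8.
  S = (6, 9, 8) ≠ 0, so r is not a codeword (an error is present).
Step 3: locate the error. For a single error e at position i, S_ℓ = v_i·e·α_i^ℓ, so α_err = S_1/S_0.
  S_0^{−1} = 6^{−1} = 2 (mod 11), so α_err = 9·2 = 18 ≡ 7 = α_2. Error position i = 2.
  Consistency check: S_2/S_1 = 8·5 = 40 ≡ 7 = α_err ✓ (single-error assumption holds).
Step 4: error magnitude e = S_0/v_2 = S_0·∏_{j≠2}(α_2 − α_j) = 6·4 = 24 ≡ 2 (mod 11).
Step 5: correct position 2: c_2 = r_2 − e = 7 − 2 ≡ 5 (mod 11). Hence c = [10, 5, 3, 0, 1].
  Check: interpolating c through the α_i gives m(x) = 2 + 2·x (degree < 2) with m(α_i) = c_i for every i, so c is indeed a codeword.


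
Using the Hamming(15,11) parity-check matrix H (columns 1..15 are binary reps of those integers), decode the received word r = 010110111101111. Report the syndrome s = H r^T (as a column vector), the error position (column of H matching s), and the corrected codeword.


s = (1, 1, 1, 1)^T, error position = 15, corrected codeword c = 010110111101110

Compute s = H r^T mod 2 one row at a time:
  s_1 = 1 + 1 + 1 + 0 + 1 + 1 + 1 + 1 = 7 ≡ 1 (mod 2).
  s_2 = 1 + 1 + 0 + 1 + 1 + 1 + 1 + 1 = 7 ≡ 1 (mod 2).
  s_3 = 1 + 0 + 0 + 1 + 1 + 0 + 1 + 1 = 5 ≡ 1 (mod 2).
  s_4 = 0 + 0 + 1 + 1 + 1 + 0 + 1 + 1 = 5 ≡ 1 (mod 2).
s = (1, 1, 1, 1)^T — this equals column 15 of H (binary 1111), so error is at position 15.
Correct: flip bit 15 of r = 010110111101111 to get c = 010110111101110.


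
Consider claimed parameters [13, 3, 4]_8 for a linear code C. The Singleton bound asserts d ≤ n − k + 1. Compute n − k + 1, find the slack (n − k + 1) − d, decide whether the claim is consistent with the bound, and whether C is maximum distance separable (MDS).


Singleton RHS = n − k + 1 = 11, slack = 7, bound satisfied, not MDS.

Singleton bound: d ≤ n − k + 1.
Here n = 13, k = 3, so n − k + 1 = 11.
Given d = 4, check d ≤ 11: YES.
Slack = (n − k + 1) − d = 7.
The code is NOT MDS (slack = 7 > 0).
Description: the claimed parameters are [13, 3, 4]_8; such a code would be non-MDS.


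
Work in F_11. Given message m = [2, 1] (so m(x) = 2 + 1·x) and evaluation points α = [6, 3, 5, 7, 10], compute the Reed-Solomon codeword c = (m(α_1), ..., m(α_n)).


c = [8, 5, 7, 9, 1]

Message polynomial: m(x) = 2 + 1·x (mod 11).
For each evaluation point α_i, compute m(α_i) mod 11:
  α_1 = 6: Horner steps 1 → 8, so m(6) = 8.
  α_2 = 3: Horner steps 1 → 5, so m(3) = 5.
  α_3 = 5: Horner steps 1 → 7, so m(5) = 7.
  α_4 = 7: Horner steps 1 → 9, so m(7) = 9.
  α_5 = 10: Horner steps 1 → 1, so m(10) = 1.
Codeword c = [8, 5, 7, 9, 1] ∈ F_11^5.


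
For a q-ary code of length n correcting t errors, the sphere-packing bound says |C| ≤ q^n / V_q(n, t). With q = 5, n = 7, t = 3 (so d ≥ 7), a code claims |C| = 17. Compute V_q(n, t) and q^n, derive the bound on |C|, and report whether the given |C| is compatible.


V_q(n, t) = 2605, q^n = 78125, Hamming bound = 29, |C| = 17 ≤ bound (satisfied).

Step 1: Compute V_q(n, t) = Σ_{j=0}^3 C(n, j) (q−1)^j.
  j = 0: C(7,0)·(4)^0 = 1·1 = 1.
  j = 1: C(7,1)·(4)^1 = 7·4 = 28.
  j = 2: C(7,2)·(4)^2 = 21·16 = 336.
  j = 3: C(7,3)·(4)^3 = 35·64 = 2240.
  V_q(n, t) = 1 + 28 + 336 + 2240 = 2605.
Step 2: q^n = 5^7 = 78125.
Step 3: Hamming bound ⌊q^n / V_q(n,t)⌋ = ⌊78125/2605⌋ = 29.
Step 4: Compare |C| = 17 to 29: satisfied.
The claimed |C| lies below the Hamming bound.


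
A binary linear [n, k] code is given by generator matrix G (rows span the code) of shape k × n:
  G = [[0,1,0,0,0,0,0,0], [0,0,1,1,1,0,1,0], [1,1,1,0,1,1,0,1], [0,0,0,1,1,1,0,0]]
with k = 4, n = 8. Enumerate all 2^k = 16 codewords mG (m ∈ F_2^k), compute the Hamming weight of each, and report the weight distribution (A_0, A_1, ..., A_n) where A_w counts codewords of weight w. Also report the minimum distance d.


Weight distribution: A_0 = 1, A_1 = 1, A_3 = 2, A_4 = 5, A_5 = 5, A_6 = 2. Minimum distance d = 1.

Enumerate all 2^4 = 16 messages m ∈ F_2^4.
For each, compute codeword c = mG in F_2^8, then tally its weight.
  m = 0000 → c = 00000000, weight = 0.
  m = 1000 → c = 01000000, weight = 1.
  m = 0100 → c = 00111010, weight = 4.
  m = 1100 → c = 01111010, weight = 5.
  m = 0010 → c = 11101101, weight = 6.
  m = 1010 → c = 10101101, weight = 5.
  m = 0110 → c = 11010111, weight = 6.
  m = 1110 → c = 10010111, weight = 5.
  m = 0001 → c = 00011100, weight = 3.
  m = 1001 → c = 01011100, weight = 4.
  m = 0101 → c = 00100110, weight = 3.
  m = 1101 → c = 01100110, weight = 4.
  m = 0011 → c = 11110001, weight = 5.
  m = 1011 → c = 10110001, weight = 4.
  m = 0111 → c = 11001011, weight = 5.
  m = 1111 → c = 10001011, weight = 4.
Tally weights:
  weight 0: 1 codewords.
  weight 1: 1 codewords.
  weight 3: 2 codewords.
  weight 4: 5 codewords.
  weight 5: 5 codewords.
  weight 6: 2 codewords.
Minimum distance d = smallest w > 0 with A_w > 0 = 1.
Sanity: Σ A_w = 16 = 2^4 = 16 ✓.


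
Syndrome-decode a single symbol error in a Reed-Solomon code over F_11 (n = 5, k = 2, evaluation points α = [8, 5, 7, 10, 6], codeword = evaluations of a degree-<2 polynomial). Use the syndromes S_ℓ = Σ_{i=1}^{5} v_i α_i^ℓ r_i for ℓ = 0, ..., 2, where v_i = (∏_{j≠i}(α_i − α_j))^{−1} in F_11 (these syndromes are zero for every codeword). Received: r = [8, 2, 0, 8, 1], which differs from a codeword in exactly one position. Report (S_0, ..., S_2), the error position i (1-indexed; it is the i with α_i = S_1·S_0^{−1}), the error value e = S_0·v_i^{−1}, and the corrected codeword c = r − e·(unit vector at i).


S = (2, 5, 7), error at position 1, error magnitude e = 9, c = [10, 2, 0, 8, 1].

Step 1: column multipliers v_i = (∏_{j≠i}(α_i − α_j))^{−1} mod 11.
  i = 1 (α = 8): (8−5)(8−7)(8−10)(8−6) = 3·1·(−2)·2 = −12 ≡ 10, so v_1 = 10^{−1} = 10 (mod 11).
  i = 2 (α = 5): (5−8)(5−7)(5−10)(5−6) = (−3)·(−2)·(−5)·(−1) = 30 ≡ 8, so v_2 = 8^{−1} = 7 (mod 11).
  i = 3 (α = 7): (7−8)(7−5)(7−10)(7−6) = (−1)·2·(−3)·1 = 6 ≡ 6, so v_3 = 6^{−1} = 2 (mod 11).
  i = 4 (α = 10): (10−8)(10−5)(10−7)(10−6) = 2·5·3·4 = 120 ≡ 10, so v_4 = 10^{−1} = 10 (mod 11).
  i = 5 (α = 6): (6−8)(6−5)(6−7)(6−10) = (−2)·1·(−1)·(−4) = −8 ≡ 3, so v_5 = 3^{−1} = 4 (mod 11).
  v = [10, 7, 2, 10, 4].
Step 2: syndromes of r = [8, 2, 0, 8, 1] (all sums mod 11).
  S_0 = Σ v_i r_i = 10·8 + 7·2 + 2·0 + 10·8 + 4·1 = 178 ≡ 2.
  S_1 = Σ v_i α_i r_i = 10·8·8 + 7·5·2 + 2·7·0 + 10·10·8 + 4·6·1 = 1534 ≡ 5.
  α_i^2 mod 11 = [9, 3, 5, 1, 3].
  S_2 = Σ v_i α_i^2 r_i = 10·9·8 + 7·3·2 + 2·5·0 + 10·1·8 + 4·3·1 = 854 ≡ 7.
  S = (2, 5, 7) ≠ 0, so r is not a codeword (an error is present).
Step 3: locate the error. For a single error e at position i, S_ℓ = v_i·e·α_i^ℓ, so α_err = S_1/S_0.
  S_0^{−1} = 2^{−1} = 6 (mod 11), so α_err = 5·6 = 30 ≡ 8 = α_1. Error position i = 1.
  Consistency check: S_2/S_1 = 7·9 = 63 ≡ 8 = α_err ✓ (single-error assumption holds).
Step 4: error magnitude e = S_0/v_1 = S_0·∏_{j≠1}(α_1 − α_j) = 2·10 = 20 ≡ 9 (mod 11).
Step 5: correct position 1: c_1 = r_1 − e = 8 − 9 ≡ 10 (mod 11). Hence c = [10, 2, 0, 8, 1].
  Check: interpolating c through the α_i gives m(x) = 7 + 10·x (degree < 2) with m(α_i) = c_i for every i, so c is indeed a codeword.
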